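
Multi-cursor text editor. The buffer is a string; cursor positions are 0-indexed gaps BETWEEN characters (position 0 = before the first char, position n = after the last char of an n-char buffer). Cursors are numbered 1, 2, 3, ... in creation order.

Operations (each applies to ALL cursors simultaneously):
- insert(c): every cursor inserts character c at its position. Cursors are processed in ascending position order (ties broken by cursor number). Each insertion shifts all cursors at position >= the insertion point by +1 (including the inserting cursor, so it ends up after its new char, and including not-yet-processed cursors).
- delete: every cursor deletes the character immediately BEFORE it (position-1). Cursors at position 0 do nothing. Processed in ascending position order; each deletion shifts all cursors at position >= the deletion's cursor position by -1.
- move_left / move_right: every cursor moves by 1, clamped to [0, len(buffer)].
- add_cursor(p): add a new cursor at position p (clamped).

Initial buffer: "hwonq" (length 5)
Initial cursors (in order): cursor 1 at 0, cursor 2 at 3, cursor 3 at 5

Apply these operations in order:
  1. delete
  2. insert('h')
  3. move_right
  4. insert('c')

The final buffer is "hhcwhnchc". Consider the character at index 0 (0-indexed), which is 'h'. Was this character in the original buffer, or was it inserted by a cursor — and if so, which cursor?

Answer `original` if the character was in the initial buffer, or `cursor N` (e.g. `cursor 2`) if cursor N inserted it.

Answer: cursor 1

Derivation:
After op 1 (delete): buffer="hwn" (len 3), cursors c1@0 c2@2 c3@3, authorship ...
After op 2 (insert('h')): buffer="hhwhnh" (len 6), cursors c1@1 c2@4 c3@6, authorship 1..2.3
After op 3 (move_right): buffer="hhwhnh" (len 6), cursors c1@2 c2@5 c3@6, authorship 1..2.3
After op 4 (insert('c')): buffer="hhcwhnchc" (len 9), cursors c1@3 c2@7 c3@9, authorship 1.1.2.233
Authorship (.=original, N=cursor N): 1 . 1 . 2 . 2 3 3
Index 0: author = 1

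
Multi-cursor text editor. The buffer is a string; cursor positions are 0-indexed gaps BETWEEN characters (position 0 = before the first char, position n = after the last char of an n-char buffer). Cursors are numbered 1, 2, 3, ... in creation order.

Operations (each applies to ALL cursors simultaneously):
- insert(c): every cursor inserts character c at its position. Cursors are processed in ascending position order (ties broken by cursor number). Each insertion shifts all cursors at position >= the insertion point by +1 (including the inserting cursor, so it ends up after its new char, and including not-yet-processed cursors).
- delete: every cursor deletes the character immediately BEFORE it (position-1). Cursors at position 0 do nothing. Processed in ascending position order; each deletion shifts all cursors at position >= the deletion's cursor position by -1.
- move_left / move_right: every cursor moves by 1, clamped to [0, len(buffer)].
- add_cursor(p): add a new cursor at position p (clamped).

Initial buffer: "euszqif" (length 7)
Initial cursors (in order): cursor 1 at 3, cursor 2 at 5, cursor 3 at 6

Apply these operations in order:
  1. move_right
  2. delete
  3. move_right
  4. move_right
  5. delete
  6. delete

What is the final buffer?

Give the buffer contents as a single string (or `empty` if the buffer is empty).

Answer: empty

Derivation:
After op 1 (move_right): buffer="euszqif" (len 7), cursors c1@4 c2@6 c3@7, authorship .......
After op 2 (delete): buffer="eusq" (len 4), cursors c1@3 c2@4 c3@4, authorship ....
After op 3 (move_right): buffer="eusq" (len 4), cursors c1@4 c2@4 c3@4, authorship ....
After op 4 (move_right): buffer="eusq" (len 4), cursors c1@4 c2@4 c3@4, authorship ....
After op 5 (delete): buffer="e" (len 1), cursors c1@1 c2@1 c3@1, authorship .
After op 6 (delete): buffer="" (len 0), cursors c1@0 c2@0 c3@0, authorship 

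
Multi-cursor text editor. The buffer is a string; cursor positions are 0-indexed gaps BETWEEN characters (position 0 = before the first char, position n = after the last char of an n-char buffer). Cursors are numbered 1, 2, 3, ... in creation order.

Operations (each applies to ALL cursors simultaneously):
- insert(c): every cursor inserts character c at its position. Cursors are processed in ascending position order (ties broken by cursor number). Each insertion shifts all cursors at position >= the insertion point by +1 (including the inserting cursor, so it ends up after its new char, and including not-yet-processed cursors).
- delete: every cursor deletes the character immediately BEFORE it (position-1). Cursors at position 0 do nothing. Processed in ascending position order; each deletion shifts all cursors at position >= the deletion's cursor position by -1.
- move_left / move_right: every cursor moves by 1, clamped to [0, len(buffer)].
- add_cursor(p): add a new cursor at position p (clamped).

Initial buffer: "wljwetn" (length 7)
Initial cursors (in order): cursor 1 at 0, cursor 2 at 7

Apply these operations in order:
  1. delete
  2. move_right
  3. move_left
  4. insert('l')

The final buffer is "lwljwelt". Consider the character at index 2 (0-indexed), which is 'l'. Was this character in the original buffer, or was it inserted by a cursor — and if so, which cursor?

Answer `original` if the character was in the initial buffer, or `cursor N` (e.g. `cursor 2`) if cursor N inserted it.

Answer: original

Derivation:
After op 1 (delete): buffer="wljwet" (len 6), cursors c1@0 c2@6, authorship ......
After op 2 (move_right): buffer="wljwet" (len 6), cursors c1@1 c2@6, authorship ......
After op 3 (move_left): buffer="wljwet" (len 6), cursors c1@0 c2@5, authorship ......
After op 4 (insert('l')): buffer="lwljwelt" (len 8), cursors c1@1 c2@7, authorship 1.....2.
Authorship (.=original, N=cursor N): 1 . . . . . 2 .
Index 2: author = original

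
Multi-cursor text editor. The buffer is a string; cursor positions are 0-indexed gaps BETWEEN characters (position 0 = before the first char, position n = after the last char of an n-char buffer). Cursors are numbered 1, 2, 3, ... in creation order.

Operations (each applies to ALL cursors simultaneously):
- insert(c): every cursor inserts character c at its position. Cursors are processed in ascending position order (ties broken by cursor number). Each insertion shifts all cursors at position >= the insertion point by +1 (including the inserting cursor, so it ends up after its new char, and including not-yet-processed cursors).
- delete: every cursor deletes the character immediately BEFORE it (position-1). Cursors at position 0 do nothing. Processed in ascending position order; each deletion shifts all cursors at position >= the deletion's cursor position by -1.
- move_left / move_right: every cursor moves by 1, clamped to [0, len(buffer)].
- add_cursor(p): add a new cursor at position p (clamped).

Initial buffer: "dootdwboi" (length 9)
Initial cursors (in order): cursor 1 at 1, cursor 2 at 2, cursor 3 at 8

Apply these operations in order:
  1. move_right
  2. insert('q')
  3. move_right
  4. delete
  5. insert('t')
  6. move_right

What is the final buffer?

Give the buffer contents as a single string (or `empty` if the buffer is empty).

Answer: doqtqtdwboit

Derivation:
After op 1 (move_right): buffer="dootdwboi" (len 9), cursors c1@2 c2@3 c3@9, authorship .........
After op 2 (insert('q')): buffer="doqoqtdwboiq" (len 12), cursors c1@3 c2@5 c3@12, authorship ..1.2......3
After op 3 (move_right): buffer="doqoqtdwboiq" (len 12), cursors c1@4 c2@6 c3@12, authorship ..1.2......3
After op 4 (delete): buffer="doqqdwboi" (len 9), cursors c1@3 c2@4 c3@9, authorship ..12.....
After op 5 (insert('t')): buffer="doqtqtdwboit" (len 12), cursors c1@4 c2@6 c3@12, authorship ..1122.....3
After op 6 (move_right): buffer="doqtqtdwboit" (len 12), cursors c1@5 c2@7 c3@12, authorship ..1122.....3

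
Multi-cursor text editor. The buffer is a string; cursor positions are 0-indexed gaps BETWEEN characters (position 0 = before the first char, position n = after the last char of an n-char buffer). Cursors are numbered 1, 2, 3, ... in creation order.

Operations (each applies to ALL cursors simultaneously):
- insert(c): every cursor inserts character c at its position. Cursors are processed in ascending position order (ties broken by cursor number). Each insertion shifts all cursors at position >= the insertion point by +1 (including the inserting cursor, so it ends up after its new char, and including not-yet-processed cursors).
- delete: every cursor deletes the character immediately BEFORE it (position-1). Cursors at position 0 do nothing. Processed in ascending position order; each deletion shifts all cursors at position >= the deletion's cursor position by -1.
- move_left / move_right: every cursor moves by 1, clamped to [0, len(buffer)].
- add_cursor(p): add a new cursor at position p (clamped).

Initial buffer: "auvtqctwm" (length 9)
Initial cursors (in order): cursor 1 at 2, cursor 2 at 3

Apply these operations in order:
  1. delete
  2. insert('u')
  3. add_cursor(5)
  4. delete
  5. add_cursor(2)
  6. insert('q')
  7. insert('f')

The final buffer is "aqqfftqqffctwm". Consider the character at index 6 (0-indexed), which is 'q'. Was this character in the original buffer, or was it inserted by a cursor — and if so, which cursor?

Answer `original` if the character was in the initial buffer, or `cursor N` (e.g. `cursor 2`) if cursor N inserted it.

Answer: cursor 3

Derivation:
After op 1 (delete): buffer="atqctwm" (len 7), cursors c1@1 c2@1, authorship .......
After op 2 (insert('u')): buffer="auutqctwm" (len 9), cursors c1@3 c2@3, authorship .12......
After op 3 (add_cursor(5)): buffer="auutqctwm" (len 9), cursors c1@3 c2@3 c3@5, authorship .12......
After op 4 (delete): buffer="atctwm" (len 6), cursors c1@1 c2@1 c3@2, authorship ......
After op 5 (add_cursor(2)): buffer="atctwm" (len 6), cursors c1@1 c2@1 c3@2 c4@2, authorship ......
After op 6 (insert('q')): buffer="aqqtqqctwm" (len 10), cursors c1@3 c2@3 c3@6 c4@6, authorship .12.34....
After op 7 (insert('f')): buffer="aqqfftqqffctwm" (len 14), cursors c1@5 c2@5 c3@10 c4@10, authorship .1212.3434....
Authorship (.=original, N=cursor N): . 1 2 1 2 . 3 4 3 4 . . . .
Index 6: author = 3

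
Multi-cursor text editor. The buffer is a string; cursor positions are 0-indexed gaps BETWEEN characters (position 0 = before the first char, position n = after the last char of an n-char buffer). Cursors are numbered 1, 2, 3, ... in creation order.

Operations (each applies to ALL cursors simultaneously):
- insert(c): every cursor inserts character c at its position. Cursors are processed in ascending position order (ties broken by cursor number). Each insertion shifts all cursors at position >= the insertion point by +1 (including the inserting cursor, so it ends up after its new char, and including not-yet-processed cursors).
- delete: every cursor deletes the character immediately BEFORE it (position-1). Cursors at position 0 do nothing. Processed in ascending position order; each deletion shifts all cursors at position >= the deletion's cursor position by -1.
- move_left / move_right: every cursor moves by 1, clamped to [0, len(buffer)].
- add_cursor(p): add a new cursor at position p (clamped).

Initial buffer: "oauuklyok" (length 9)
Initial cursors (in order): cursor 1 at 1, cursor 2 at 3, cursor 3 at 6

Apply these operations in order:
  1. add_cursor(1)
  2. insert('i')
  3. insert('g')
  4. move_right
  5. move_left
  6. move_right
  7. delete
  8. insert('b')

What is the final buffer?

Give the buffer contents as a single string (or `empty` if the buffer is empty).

After op 1 (add_cursor(1)): buffer="oauuklyok" (len 9), cursors c1@1 c4@1 c2@3 c3@6, authorship .........
After op 2 (insert('i')): buffer="oiiauiukliyok" (len 13), cursors c1@3 c4@3 c2@6 c3@10, authorship .14..2...3...
After op 3 (insert('g')): buffer="oiiggauigukligyok" (len 17), cursors c1@5 c4@5 c2@9 c3@14, authorship .1414..22...33...
After op 4 (move_right): buffer="oiiggauigukligyok" (len 17), cursors c1@6 c4@6 c2@10 c3@15, authorship .1414..22...33...
After op 5 (move_left): buffer="oiiggauigukligyok" (len 17), cursors c1@5 c4@5 c2@9 c3@14, authorship .1414..22...33...
After op 6 (move_right): buffer="oiiggauigukligyok" (len 17), cursors c1@6 c4@6 c2@10 c3@15, authorship .1414..22...33...
After op 7 (delete): buffer="oiiguigkligok" (len 13), cursors c1@4 c4@4 c2@7 c3@11, authorship .141.22..33..
After op 8 (insert('b')): buffer="oiigbbuigbkligbok" (len 17), cursors c1@6 c4@6 c2@10 c3@15, authorship .14114.222..333..

Answer: oiigbbuigbkligbok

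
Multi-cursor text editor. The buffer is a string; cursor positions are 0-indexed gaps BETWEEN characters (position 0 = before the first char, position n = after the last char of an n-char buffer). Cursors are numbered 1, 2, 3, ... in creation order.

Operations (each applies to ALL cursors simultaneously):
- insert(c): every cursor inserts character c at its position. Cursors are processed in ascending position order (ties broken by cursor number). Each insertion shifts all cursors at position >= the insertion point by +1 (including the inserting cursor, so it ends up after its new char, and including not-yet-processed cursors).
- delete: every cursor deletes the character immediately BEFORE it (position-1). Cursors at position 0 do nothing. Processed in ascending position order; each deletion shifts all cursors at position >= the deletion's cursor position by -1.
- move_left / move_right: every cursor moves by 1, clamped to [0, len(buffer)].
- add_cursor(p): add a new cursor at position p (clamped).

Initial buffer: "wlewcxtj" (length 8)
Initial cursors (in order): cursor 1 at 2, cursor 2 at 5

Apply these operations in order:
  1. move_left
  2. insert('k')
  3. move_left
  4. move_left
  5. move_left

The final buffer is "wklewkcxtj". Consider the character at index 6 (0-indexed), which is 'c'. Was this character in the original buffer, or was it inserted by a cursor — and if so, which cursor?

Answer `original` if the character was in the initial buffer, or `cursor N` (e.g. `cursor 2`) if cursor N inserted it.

After op 1 (move_left): buffer="wlewcxtj" (len 8), cursors c1@1 c2@4, authorship ........
After op 2 (insert('k')): buffer="wklewkcxtj" (len 10), cursors c1@2 c2@6, authorship .1...2....
After op 3 (move_left): buffer="wklewkcxtj" (len 10), cursors c1@1 c2@5, authorship .1...2....
After op 4 (move_left): buffer="wklewkcxtj" (len 10), cursors c1@0 c2@4, authorship .1...2....
After op 5 (move_left): buffer="wklewkcxtj" (len 10), cursors c1@0 c2@3, authorship .1...2....
Authorship (.=original, N=cursor N): . 1 . . . 2 . . . .
Index 6: author = original

Answer: original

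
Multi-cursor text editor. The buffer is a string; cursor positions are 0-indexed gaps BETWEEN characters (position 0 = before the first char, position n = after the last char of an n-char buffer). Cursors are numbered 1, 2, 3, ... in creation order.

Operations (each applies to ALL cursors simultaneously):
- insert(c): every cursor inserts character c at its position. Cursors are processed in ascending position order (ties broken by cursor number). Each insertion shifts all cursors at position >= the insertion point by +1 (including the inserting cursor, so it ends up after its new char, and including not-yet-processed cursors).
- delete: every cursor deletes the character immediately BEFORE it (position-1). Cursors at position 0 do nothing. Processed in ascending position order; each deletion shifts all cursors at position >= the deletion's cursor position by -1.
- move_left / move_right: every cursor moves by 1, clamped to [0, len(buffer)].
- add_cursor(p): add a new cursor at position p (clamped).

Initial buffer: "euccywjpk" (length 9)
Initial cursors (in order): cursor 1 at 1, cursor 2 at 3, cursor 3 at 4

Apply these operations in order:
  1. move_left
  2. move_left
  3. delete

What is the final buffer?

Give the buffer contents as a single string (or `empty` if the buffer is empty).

After op 1 (move_left): buffer="euccywjpk" (len 9), cursors c1@0 c2@2 c3@3, authorship .........
After op 2 (move_left): buffer="euccywjpk" (len 9), cursors c1@0 c2@1 c3@2, authorship .........
After op 3 (delete): buffer="ccywjpk" (len 7), cursors c1@0 c2@0 c3@0, authorship .......

Answer: ccywjpk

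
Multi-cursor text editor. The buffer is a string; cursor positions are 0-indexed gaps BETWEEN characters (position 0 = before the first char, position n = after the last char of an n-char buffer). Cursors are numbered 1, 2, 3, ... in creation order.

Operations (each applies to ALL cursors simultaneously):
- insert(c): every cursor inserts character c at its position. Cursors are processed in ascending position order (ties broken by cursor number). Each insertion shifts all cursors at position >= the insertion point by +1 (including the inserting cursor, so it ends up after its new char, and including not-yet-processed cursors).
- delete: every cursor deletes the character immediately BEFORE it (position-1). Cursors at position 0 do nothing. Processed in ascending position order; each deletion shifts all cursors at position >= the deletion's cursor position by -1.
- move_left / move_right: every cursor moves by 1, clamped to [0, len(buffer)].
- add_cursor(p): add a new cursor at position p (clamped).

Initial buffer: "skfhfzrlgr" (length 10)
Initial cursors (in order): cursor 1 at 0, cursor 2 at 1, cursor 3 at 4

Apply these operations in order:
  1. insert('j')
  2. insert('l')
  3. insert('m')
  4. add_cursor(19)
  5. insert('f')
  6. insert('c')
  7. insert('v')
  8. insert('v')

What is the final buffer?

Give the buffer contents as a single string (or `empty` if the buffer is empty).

Answer: jlmfcvvsjlmfcvvkfhjlmfcvvfzrlgrfcvv

Derivation:
After op 1 (insert('j')): buffer="jsjkfhjfzrlgr" (len 13), cursors c1@1 c2@3 c3@7, authorship 1.2...3......
After op 2 (insert('l')): buffer="jlsjlkfhjlfzrlgr" (len 16), cursors c1@2 c2@5 c3@10, authorship 11.22...33......
After op 3 (insert('m')): buffer="jlmsjlmkfhjlmfzrlgr" (len 19), cursors c1@3 c2@7 c3@13, authorship 111.222...333......
After op 4 (add_cursor(19)): buffer="jlmsjlmkfhjlmfzrlgr" (len 19), cursors c1@3 c2@7 c3@13 c4@19, authorship 111.222...333......
After op 5 (insert('f')): buffer="jlmfsjlmfkfhjlmffzrlgrf" (len 23), cursors c1@4 c2@9 c3@16 c4@23, authorship 1111.2222...3333......4
After op 6 (insert('c')): buffer="jlmfcsjlmfckfhjlmfcfzrlgrfc" (len 27), cursors c1@5 c2@11 c3@19 c4@27, authorship 11111.22222...33333......44
After op 7 (insert('v')): buffer="jlmfcvsjlmfcvkfhjlmfcvfzrlgrfcv" (len 31), cursors c1@6 c2@13 c3@22 c4@31, authorship 111111.222222...333333......444
After op 8 (insert('v')): buffer="jlmfcvvsjlmfcvvkfhjlmfcvvfzrlgrfcvv" (len 35), cursors c1@7 c2@15 c3@25 c4@35, authorship 1111111.2222222...3333333......4444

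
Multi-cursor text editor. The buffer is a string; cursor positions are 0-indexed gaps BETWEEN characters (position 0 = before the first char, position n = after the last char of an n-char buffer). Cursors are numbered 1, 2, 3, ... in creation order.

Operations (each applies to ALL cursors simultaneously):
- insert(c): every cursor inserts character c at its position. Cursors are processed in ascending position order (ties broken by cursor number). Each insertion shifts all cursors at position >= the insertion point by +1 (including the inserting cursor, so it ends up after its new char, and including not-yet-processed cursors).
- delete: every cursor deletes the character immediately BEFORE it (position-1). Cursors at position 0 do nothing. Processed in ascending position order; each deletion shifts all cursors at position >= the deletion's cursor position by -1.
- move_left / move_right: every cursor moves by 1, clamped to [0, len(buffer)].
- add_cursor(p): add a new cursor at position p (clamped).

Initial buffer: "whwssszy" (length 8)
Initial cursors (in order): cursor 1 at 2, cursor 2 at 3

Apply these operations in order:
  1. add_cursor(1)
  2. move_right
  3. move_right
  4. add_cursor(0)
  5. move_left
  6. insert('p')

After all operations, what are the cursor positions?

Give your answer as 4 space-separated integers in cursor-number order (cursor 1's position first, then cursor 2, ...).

After op 1 (add_cursor(1)): buffer="whwssszy" (len 8), cursors c3@1 c1@2 c2@3, authorship ........
After op 2 (move_right): buffer="whwssszy" (len 8), cursors c3@2 c1@3 c2@4, authorship ........
After op 3 (move_right): buffer="whwssszy" (len 8), cursors c3@3 c1@4 c2@5, authorship ........
After op 4 (add_cursor(0)): buffer="whwssszy" (len 8), cursors c4@0 c3@3 c1@4 c2@5, authorship ........
After op 5 (move_left): buffer="whwssszy" (len 8), cursors c4@0 c3@2 c1@3 c2@4, authorship ........
After op 6 (insert('p')): buffer="pwhpwpspsszy" (len 12), cursors c4@1 c3@4 c1@6 c2@8, authorship 4..3.1.2....

Answer: 6 8 4 1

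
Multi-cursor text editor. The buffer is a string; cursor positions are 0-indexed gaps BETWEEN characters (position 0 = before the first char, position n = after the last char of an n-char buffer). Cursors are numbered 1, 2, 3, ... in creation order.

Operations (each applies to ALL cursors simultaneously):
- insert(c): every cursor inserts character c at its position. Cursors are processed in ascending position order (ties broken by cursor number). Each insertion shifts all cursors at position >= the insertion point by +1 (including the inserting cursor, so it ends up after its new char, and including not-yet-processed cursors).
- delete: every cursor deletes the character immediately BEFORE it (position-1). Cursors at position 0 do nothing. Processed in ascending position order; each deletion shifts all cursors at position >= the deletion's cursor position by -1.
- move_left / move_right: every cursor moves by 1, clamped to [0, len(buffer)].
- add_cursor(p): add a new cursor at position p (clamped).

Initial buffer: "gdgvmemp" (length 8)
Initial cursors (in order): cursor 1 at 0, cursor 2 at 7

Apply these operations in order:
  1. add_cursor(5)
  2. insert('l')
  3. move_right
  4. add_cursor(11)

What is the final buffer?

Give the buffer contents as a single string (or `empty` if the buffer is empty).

After op 1 (add_cursor(5)): buffer="gdgvmemp" (len 8), cursors c1@0 c3@5 c2@7, authorship ........
After op 2 (insert('l')): buffer="lgdgvmlemlp" (len 11), cursors c1@1 c3@7 c2@10, authorship 1.....3..2.
After op 3 (move_right): buffer="lgdgvmlemlp" (len 11), cursors c1@2 c3@8 c2@11, authorship 1.....3..2.
After op 4 (add_cursor(11)): buffer="lgdgvmlemlp" (len 11), cursors c1@2 c3@8 c2@11 c4@11, authorship 1.....3..2.

Answer: lgdgvmlemlp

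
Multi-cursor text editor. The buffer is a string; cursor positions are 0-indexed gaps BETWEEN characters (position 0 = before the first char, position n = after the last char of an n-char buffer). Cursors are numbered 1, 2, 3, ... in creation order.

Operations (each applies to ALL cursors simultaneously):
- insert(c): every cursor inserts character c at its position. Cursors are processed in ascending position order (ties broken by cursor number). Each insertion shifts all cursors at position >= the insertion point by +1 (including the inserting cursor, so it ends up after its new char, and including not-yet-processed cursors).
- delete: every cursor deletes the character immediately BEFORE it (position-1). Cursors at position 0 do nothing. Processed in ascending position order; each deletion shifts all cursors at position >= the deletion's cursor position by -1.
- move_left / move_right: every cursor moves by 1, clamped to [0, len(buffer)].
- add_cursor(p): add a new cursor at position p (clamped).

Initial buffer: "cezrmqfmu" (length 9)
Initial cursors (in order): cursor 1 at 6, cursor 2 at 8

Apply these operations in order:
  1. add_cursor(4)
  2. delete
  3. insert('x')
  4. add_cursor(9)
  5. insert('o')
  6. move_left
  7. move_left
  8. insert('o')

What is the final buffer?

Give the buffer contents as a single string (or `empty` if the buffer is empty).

Answer: cezoxomoxofoxoouo

Derivation:
After op 1 (add_cursor(4)): buffer="cezrmqfmu" (len 9), cursors c3@4 c1@6 c2@8, authorship .........
After op 2 (delete): buffer="cezmfu" (len 6), cursors c3@3 c1@4 c2@5, authorship ......
After op 3 (insert('x')): buffer="cezxmxfxu" (len 9), cursors c3@4 c1@6 c2@8, authorship ...3.1.2.
After op 4 (add_cursor(9)): buffer="cezxmxfxu" (len 9), cursors c3@4 c1@6 c2@8 c4@9, authorship ...3.1.2.
After op 5 (insert('o')): buffer="cezxomxofxouo" (len 13), cursors c3@5 c1@8 c2@11 c4@13, authorship ...33.11.22.4
After op 6 (move_left): buffer="cezxomxofxouo" (len 13), cursors c3@4 c1@7 c2@10 c4@12, authorship ...33.11.22.4
After op 7 (move_left): buffer="cezxomxofxouo" (len 13), cursors c3@3 c1@6 c2@9 c4@11, authorship ...33.11.22.4
After op 8 (insert('o')): buffer="cezoxomoxofoxoouo" (len 17), cursors c3@4 c1@8 c2@12 c4@15, authorship ...333.111.2224.4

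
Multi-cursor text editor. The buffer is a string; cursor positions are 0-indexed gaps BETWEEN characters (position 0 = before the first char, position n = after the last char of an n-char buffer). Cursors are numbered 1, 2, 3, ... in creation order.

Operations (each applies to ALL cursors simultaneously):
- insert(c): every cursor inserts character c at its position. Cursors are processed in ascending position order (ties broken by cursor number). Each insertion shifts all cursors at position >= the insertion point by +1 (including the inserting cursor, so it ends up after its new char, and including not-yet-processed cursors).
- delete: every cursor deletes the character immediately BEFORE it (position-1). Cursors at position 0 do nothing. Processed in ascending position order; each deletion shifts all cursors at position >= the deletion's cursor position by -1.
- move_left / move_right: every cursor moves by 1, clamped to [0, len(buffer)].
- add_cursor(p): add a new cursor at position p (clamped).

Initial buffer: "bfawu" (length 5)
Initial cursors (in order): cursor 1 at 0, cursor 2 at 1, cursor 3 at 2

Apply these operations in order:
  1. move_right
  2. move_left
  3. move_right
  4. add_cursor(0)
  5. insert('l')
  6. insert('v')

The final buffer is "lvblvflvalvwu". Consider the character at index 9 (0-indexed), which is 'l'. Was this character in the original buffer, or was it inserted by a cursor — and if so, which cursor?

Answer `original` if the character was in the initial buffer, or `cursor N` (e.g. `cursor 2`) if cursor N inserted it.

Answer: cursor 3

Derivation:
After op 1 (move_right): buffer="bfawu" (len 5), cursors c1@1 c2@2 c3@3, authorship .....
After op 2 (move_left): buffer="bfawu" (len 5), cursors c1@0 c2@1 c3@2, authorship .....
After op 3 (move_right): buffer="bfawu" (len 5), cursors c1@1 c2@2 c3@3, authorship .....
After op 4 (add_cursor(0)): buffer="bfawu" (len 5), cursors c4@0 c1@1 c2@2 c3@3, authorship .....
After op 5 (insert('l')): buffer="lblflalwu" (len 9), cursors c4@1 c1@3 c2@5 c3@7, authorship 4.1.2.3..
After op 6 (insert('v')): buffer="lvblvflvalvwu" (len 13), cursors c4@2 c1@5 c2@8 c3@11, authorship 44.11.22.33..
Authorship (.=original, N=cursor N): 4 4 . 1 1 . 2 2 . 3 3 . .
Index 9: author = 3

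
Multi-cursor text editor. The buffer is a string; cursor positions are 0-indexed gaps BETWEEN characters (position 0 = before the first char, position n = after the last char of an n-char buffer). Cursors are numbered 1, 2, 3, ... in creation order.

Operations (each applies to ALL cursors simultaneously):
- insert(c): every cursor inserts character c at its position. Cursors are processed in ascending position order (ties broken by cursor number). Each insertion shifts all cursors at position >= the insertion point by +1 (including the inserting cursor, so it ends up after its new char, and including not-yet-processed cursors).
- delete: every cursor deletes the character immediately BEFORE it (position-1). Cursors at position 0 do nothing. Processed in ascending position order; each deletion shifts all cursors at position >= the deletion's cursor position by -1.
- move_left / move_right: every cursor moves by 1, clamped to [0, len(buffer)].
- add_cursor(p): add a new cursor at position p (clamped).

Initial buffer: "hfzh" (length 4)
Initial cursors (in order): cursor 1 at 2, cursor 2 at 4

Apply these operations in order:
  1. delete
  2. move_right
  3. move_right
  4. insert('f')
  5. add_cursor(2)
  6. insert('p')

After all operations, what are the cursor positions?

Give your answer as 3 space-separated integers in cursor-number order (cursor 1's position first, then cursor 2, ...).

After op 1 (delete): buffer="hz" (len 2), cursors c1@1 c2@2, authorship ..
After op 2 (move_right): buffer="hz" (len 2), cursors c1@2 c2@2, authorship ..
After op 3 (move_right): buffer="hz" (len 2), cursors c1@2 c2@2, authorship ..
After op 4 (insert('f')): buffer="hzff" (len 4), cursors c1@4 c2@4, authorship ..12
After op 5 (add_cursor(2)): buffer="hzff" (len 4), cursors c3@2 c1@4 c2@4, authorship ..12
After op 6 (insert('p')): buffer="hzpffpp" (len 7), cursors c3@3 c1@7 c2@7, authorship ..31212

Answer: 7 7 3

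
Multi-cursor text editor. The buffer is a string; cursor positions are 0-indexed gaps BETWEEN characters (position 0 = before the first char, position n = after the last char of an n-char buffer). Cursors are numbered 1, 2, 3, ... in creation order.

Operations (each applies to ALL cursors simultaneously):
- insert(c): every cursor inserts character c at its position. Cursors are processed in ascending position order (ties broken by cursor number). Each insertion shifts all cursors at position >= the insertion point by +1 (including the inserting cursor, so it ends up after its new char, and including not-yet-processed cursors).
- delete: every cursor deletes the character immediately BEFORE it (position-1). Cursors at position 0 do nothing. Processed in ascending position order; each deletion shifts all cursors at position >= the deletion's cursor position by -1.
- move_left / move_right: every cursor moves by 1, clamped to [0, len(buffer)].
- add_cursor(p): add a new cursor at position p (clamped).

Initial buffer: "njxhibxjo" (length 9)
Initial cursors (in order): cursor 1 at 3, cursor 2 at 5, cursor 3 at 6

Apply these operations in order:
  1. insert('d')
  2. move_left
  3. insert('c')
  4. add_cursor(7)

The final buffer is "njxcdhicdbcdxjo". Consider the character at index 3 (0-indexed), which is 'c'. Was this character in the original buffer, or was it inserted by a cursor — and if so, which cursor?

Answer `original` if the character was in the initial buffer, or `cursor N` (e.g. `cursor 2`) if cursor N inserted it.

After op 1 (insert('d')): buffer="njxdhidbdxjo" (len 12), cursors c1@4 c2@7 c3@9, authorship ...1..2.3...
After op 2 (move_left): buffer="njxdhidbdxjo" (len 12), cursors c1@3 c2@6 c3@8, authorship ...1..2.3...
After op 3 (insert('c')): buffer="njxcdhicdbcdxjo" (len 15), cursors c1@4 c2@8 c3@11, authorship ...11..22.33...
After op 4 (add_cursor(7)): buffer="njxcdhicdbcdxjo" (len 15), cursors c1@4 c4@7 c2@8 c3@11, authorship ...11..22.33...
Authorship (.=original, N=cursor N): . . . 1 1 . . 2 2 . 3 3 . . .
Index 3: author = 1

Answer: cursor 1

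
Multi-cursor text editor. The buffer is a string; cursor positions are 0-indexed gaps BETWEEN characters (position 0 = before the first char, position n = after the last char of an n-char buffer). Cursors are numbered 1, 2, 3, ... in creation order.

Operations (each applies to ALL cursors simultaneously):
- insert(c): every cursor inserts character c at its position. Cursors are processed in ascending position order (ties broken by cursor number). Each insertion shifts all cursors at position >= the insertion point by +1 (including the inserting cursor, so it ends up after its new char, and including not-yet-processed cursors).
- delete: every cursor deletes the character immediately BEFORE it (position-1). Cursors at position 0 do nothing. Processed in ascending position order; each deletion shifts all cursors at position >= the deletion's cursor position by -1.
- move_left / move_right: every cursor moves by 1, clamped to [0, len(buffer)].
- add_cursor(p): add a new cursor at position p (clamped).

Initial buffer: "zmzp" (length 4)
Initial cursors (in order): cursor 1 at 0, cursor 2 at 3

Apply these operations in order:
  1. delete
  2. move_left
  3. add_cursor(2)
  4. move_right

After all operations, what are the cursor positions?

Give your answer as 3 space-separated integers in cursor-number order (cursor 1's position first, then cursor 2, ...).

After op 1 (delete): buffer="zmp" (len 3), cursors c1@0 c2@2, authorship ...
After op 2 (move_left): buffer="zmp" (len 3), cursors c1@0 c2@1, authorship ...
After op 3 (add_cursor(2)): buffer="zmp" (len 3), cursors c1@0 c2@1 c3@2, authorship ...
After op 4 (move_right): buffer="zmp" (len 3), cursors c1@1 c2@2 c3@3, authorship ...

Answer: 1 2 3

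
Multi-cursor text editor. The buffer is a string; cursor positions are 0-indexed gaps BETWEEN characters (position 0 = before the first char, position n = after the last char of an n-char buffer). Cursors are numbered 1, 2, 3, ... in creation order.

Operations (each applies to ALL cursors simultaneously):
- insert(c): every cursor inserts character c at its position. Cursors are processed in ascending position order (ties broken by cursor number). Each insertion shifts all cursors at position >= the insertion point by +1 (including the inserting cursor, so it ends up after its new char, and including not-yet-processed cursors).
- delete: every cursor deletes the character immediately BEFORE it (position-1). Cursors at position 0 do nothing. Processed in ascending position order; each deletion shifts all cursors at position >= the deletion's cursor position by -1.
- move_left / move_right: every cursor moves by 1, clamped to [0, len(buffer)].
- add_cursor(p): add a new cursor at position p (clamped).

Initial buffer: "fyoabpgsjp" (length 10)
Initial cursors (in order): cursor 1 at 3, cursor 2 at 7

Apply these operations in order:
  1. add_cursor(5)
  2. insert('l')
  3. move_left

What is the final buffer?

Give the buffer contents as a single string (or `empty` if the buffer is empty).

Answer: fyolablpglsjp

Derivation:
After op 1 (add_cursor(5)): buffer="fyoabpgsjp" (len 10), cursors c1@3 c3@5 c2@7, authorship ..........
After op 2 (insert('l')): buffer="fyolablpglsjp" (len 13), cursors c1@4 c3@7 c2@10, authorship ...1..3..2...
After op 3 (move_left): buffer="fyolablpglsjp" (len 13), cursors c1@3 c3@6 c2@9, authorship ...1..3..2...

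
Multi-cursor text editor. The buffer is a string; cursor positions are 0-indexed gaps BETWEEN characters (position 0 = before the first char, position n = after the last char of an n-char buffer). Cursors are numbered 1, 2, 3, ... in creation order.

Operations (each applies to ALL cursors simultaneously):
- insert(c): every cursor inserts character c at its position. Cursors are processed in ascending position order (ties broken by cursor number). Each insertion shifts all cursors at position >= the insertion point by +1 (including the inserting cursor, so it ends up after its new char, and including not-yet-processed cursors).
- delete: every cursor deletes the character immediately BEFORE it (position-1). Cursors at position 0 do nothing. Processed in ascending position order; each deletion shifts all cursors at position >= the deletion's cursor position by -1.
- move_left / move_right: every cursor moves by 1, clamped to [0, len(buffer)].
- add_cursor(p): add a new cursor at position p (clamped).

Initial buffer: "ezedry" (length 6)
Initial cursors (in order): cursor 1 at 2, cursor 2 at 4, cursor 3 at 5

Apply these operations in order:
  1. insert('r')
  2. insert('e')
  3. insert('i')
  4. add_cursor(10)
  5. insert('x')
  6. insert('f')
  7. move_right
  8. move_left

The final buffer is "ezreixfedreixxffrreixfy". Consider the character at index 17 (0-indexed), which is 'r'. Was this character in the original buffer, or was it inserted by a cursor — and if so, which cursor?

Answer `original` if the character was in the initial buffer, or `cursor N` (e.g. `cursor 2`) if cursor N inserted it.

After op 1 (insert('r')): buffer="ezredrrry" (len 9), cursors c1@3 c2@6 c3@8, authorship ..1..2.3.
After op 2 (insert('e')): buffer="ezreedrerrey" (len 12), cursors c1@4 c2@8 c3@11, authorship ..11..22.33.
After op 3 (insert('i')): buffer="ezreiedreirreiy" (len 15), cursors c1@5 c2@10 c3@14, authorship ..111..222.333.
After op 4 (add_cursor(10)): buffer="ezreiedreirreiy" (len 15), cursors c1@5 c2@10 c4@10 c3@14, authorship ..111..222.333.
After op 5 (insert('x')): buffer="ezreixedreixxrreixy" (len 19), cursors c1@6 c2@13 c4@13 c3@18, authorship ..1111..22224.3333.
After op 6 (insert('f')): buffer="ezreixfedreixxffrreixfy" (len 23), cursors c1@7 c2@16 c4@16 c3@22, authorship ..11111..2222424.33333.
After op 7 (move_right): buffer="ezreixfedreixxffrreixfy" (len 23), cursors c1@8 c2@17 c4@17 c3@23, authorship ..11111..2222424.33333.
After op 8 (move_left): buffer="ezreixfedreixxffrreixfy" (len 23), cursors c1@7 c2@16 c4@16 c3@22, authorship ..11111..2222424.33333.
Authorship (.=original, N=cursor N): . . 1 1 1 1 1 . . 2 2 2 2 4 2 4 . 3 3 3 3 3 .
Index 17: author = 3

Answer: cursor 3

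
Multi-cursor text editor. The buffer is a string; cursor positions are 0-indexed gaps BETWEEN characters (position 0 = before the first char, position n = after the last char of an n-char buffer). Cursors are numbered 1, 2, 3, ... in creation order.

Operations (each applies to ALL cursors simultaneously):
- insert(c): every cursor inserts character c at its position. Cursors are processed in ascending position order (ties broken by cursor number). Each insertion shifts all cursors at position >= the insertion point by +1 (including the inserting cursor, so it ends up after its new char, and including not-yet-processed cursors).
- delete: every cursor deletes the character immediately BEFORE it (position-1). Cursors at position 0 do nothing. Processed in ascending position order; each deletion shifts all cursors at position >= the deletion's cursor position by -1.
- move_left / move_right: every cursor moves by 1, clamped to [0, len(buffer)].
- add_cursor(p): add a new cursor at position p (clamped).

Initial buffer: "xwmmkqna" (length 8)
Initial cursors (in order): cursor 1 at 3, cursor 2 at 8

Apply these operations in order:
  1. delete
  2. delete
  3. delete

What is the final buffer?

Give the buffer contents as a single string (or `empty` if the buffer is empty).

After op 1 (delete): buffer="xwmkqn" (len 6), cursors c1@2 c2@6, authorship ......
After op 2 (delete): buffer="xmkq" (len 4), cursors c1@1 c2@4, authorship ....
After op 3 (delete): buffer="mk" (len 2), cursors c1@0 c2@2, authorship ..

Answer: mk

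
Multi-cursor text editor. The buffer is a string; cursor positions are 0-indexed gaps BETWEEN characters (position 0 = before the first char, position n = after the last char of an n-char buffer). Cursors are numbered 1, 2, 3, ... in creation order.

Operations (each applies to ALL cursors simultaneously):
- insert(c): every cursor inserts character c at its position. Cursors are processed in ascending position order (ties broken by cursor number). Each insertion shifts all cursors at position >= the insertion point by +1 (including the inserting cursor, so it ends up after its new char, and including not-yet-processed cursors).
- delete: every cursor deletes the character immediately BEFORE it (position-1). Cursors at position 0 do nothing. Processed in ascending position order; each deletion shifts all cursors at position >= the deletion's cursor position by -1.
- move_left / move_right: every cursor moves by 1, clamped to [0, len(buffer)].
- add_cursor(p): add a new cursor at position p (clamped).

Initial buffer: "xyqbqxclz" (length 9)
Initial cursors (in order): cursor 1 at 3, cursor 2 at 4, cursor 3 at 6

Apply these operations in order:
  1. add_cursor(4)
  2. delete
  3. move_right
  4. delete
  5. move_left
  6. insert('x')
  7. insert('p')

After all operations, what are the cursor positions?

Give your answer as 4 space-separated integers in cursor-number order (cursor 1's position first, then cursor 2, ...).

Answer: 8 8 8 8

Derivation:
After op 1 (add_cursor(4)): buffer="xyqbqxclz" (len 9), cursors c1@3 c2@4 c4@4 c3@6, authorship .........
After op 2 (delete): buffer="xqclz" (len 5), cursors c1@1 c2@1 c4@1 c3@2, authorship .....
After op 3 (move_right): buffer="xqclz" (len 5), cursors c1@2 c2@2 c4@2 c3@3, authorship .....
After op 4 (delete): buffer="lz" (len 2), cursors c1@0 c2@0 c3@0 c4@0, authorship ..
After op 5 (move_left): buffer="lz" (len 2), cursors c1@0 c2@0 c3@0 c4@0, authorship ..
After op 6 (insert('x')): buffer="xxxxlz" (len 6), cursors c1@4 c2@4 c3@4 c4@4, authorship 1234..
After op 7 (insert('p')): buffer="xxxxpppplz" (len 10), cursors c1@8 c2@8 c3@8 c4@8, authorship 12341234..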